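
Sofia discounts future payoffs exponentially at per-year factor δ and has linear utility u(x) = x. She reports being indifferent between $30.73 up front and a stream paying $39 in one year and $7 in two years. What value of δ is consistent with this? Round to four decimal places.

Equating present values: 30.73 = 39δ + 7δ².
So 7δ² + 39δ − 30.73 = 0.
δ = (−39 + √(39² + 4·7·30.73)) / (2·7) = (−39 + √2381.44) / 14 ≈ 0.7000.

δ ≈ 0.7000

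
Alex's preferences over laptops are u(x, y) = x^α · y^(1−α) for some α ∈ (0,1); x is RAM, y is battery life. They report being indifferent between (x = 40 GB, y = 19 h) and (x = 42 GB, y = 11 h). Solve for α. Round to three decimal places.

The Cobb–Douglas utilities coincide, so 40^α·19^(1−α) = 42^α·11^(1−α).
Rearrange to (40/42)^α = (11/19)^(1−α) and take logs: α·-0.048790 = (1−α)·-0.546544.
With A = -0.048790 and B = -0.546544: α·A = (1−α)·B, so α = B/(A+B) = -0.546544/-0.595334 ≈ 0.918.

α ≈ 0.918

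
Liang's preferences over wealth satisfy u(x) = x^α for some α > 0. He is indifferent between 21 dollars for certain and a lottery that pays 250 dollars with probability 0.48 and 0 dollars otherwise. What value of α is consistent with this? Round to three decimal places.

α ≈ 0.296

EU(lottery) = 0.48·250^α + 0.52·0 = 0.48·250^α.
Equating: 21^α = 0.48·250^α, i.e. 0.0840^α = 0.48.
α = ln(0.48) / ln(21/250) = -0.733969/-2.476938 ≈ 0.296.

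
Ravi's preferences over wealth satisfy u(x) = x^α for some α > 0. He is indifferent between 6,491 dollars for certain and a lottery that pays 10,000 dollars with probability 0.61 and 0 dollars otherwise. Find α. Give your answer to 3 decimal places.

EU(lottery) = 0.61·10000^α + 0.39·0 = 0.61·10000^α.
Setting u(6491) equal to that: 6491^α = 0.61·10000^α ⇒ (6491/10000)^α = 0.61.
Taking logs: α·ln(6491/10000) = ln(0.61), so α = -0.494296 / -0.432168 ≈ 1.144.

α ≈ 1.144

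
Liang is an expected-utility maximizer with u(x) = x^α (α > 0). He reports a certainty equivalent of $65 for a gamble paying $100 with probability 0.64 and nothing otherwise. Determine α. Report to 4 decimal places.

α ≈ 1.0360

Since u(0) = 0, the lottery's EU is 0.64·100^α.
Setting u(65) equal to that: 65^α = 0.64·100^α ⇒ (65/100)^α = 0.64.
α = ln(0.64) / ln(65/100) = -0.4462871/-0.4307829 ≈ 1.0360.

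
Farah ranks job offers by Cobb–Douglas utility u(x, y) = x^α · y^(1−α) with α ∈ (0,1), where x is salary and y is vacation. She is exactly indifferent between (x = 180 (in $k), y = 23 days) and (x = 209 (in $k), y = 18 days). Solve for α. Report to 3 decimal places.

α ≈ 0.621

Indifference: 180^α · 23^(1−α) = 209^α · 18^(1−α).
(180/209)^α = (18/23)^(1−α); take logs: α·ln(180/209) = (1−α)·ln(18/23), i.e. α·-0.149377 = (1−α)·-0.245122.
So α/(1−α) = (-0.245122)/(-0.149377) = 1.640962, and α = 1.640962/2.640962 ≈ 0.621.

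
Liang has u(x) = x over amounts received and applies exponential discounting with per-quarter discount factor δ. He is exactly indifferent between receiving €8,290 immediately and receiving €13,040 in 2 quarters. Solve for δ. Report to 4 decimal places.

δ ≈ 0.7973

Indifference means u(8290) = δ^2 · u(13040), so δ^2 = u(8290)/u(13040).
With u(x) = x: δ^2 = 8290/13040 = 0.63574.
So δ = 0.63574^(1/2) ≈ 0.7973.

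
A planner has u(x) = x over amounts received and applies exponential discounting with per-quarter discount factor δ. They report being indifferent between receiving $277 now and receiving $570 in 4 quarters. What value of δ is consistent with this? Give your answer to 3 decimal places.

δ ≈ 0.835

Indifference means u(277) = δ^4 · u(570), so δ^4 = u(277)/u(570).
With u(x) = x: δ^4 = 277/570 = 0.48596.
Hence δ = (0.48596)^(1/4) = 0.83493.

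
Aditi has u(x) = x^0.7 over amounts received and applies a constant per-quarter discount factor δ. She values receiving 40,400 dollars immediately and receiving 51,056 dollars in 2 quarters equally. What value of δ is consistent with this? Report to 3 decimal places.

δ ≈ 0.921

Equating discounted utilities: u(40400) = δ^2·u(51056) ⇒ δ^2 = u(40400)/u(51056).
Since u(x) = x^0.7, δ^2 = (40400/51056)^0.7 = 0.79129^0.7 = 0.84886.
Taking the square root: δ = 0.84886^(1/2) ≈ 0.921.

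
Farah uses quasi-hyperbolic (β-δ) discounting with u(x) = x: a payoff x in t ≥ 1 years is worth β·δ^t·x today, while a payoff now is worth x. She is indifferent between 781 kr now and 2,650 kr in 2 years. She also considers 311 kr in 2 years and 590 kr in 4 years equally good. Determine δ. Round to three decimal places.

δ ≈ 0.726

Both payoffs in the second observation are in the future, so β drops out: δ^2·311 = δ^4·590 ⇒ δ^2 = 311/590 = 0.52712, so δ = 0.72603.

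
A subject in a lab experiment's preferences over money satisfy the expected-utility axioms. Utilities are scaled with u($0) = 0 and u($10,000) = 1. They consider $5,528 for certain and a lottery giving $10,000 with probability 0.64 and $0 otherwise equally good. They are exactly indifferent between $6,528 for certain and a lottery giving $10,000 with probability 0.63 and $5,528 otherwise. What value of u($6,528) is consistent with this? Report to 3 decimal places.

0.867

First, u($5,528) = 0.64·u($10,000) + 0.36·u($0) = 0.64.
Then u($6,528) = 0.63·u($10,000) + 0.37·u($5,528) = 0.63·1.00 + 0.37·0.64 = 0.8668.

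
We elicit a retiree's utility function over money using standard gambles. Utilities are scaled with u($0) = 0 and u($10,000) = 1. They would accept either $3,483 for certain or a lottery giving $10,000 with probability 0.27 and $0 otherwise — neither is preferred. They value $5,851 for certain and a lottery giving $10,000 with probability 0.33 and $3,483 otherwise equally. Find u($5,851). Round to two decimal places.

From the first indifference, u($3,483) = 0.27·u($10,000) + 0.73·u($0) = 0.27·1 + 0.73·0 = 0.27.
The second indifference gives u($5,851) = 0.33·u($10,000) + 0.67·u($3,483) = 0.33·1.00 + 0.67·0.27 = 0.5109.

0.51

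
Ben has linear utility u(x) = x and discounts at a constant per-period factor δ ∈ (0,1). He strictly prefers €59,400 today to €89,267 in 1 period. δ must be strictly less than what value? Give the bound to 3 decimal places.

Under u(x) = x this choice says 59400 > δ·89267.
Dividing through by 89267 gives δ < 0.66542.

δ < 0.665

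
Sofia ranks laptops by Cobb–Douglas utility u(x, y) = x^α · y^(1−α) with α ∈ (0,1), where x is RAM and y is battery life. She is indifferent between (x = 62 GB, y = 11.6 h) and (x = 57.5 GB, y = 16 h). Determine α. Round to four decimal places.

α ≈ 0.8102

The Cobb–Douglas utilities coincide, so 62^α·11.6^(1−α) = 57.5^α·16^(1−α).
(62/57.5)^α = (16/11.6)^(1−α); take logs: α·ln(62/57.5) = (1−α)·ln(16/11.6), i.e. α·0.0753494 = (1−α)·0.3215836.
Thus α·(0.3969330) = 0.3215836, so α = 0.3215836/0.3969330 ≈ 0.8102.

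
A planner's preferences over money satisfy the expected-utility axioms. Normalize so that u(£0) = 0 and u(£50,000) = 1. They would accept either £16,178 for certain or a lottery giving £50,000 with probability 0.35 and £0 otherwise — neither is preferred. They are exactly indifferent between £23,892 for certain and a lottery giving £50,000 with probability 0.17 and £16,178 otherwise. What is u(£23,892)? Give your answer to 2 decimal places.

0.46

First, u(£16,178) = 0.35·u(£50,000) + 0.65·u(£0) = 0.35.
The second indifference gives u(£23,892) = 0.17·u(£50,000) + 0.83·u(£16,178) = 0.17·1.00 + 0.83·0.35 = 0.4605.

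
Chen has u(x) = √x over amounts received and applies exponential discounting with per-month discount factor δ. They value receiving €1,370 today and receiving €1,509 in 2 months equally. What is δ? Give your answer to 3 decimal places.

Indifference means u(1370) = δ^2 · u(1509), so δ^2 = u(1370)/u(1509).
With u(x) = √x: δ^2 = √1370/√1509 = √(1370/1509) = 0.95283.
Hence δ = (0.95283)^(1/2) = 0.97613.

δ ≈ 0.976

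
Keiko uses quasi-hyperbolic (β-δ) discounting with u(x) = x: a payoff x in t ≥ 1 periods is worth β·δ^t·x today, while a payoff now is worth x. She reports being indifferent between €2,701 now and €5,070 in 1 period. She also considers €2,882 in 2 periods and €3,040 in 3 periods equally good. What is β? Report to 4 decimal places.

β ≈ 0.5619

Both payoffs in the second observation are in the future, so β drops out: δ^2·2882 = δ^3·3040 ⇒ δ = 2882/3040 = 0.94803.
Now use the now-vs-future pair: 2701 = β·δ·5070 gives β = 2701/(0.94803·5070) ≈ 0.5619.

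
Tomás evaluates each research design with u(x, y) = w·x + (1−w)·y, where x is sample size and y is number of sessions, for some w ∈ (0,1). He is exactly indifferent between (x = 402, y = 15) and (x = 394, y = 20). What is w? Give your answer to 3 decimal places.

w = 0.385

u(402,15) = u(394,20) means w·402 + (1−w)·15 = w·394 + (1−w)·20.
w·(402−394) = (1−w)·(20−15), i.e. w·8 = (1−w)·5.
Hence w = 5/(8+5) = 5/13 = 0.385.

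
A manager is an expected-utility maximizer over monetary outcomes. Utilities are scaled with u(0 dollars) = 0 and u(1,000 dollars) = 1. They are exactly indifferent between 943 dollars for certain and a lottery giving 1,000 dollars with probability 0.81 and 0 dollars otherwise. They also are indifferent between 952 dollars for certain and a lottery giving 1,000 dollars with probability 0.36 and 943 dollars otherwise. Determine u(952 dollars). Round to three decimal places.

From the first indifference, u(943 dollars) = 0.81·u(1,000 dollars) + 0.19·u(0 dollars) = 0.81·1 + 0.19·0 = 0.81.
Then u(952 dollars) = 0.36·u(1,000 dollars) + 0.64·u(943 dollars) = 0.36·1.00 + 0.64·0.81 = 0.8784.

0.878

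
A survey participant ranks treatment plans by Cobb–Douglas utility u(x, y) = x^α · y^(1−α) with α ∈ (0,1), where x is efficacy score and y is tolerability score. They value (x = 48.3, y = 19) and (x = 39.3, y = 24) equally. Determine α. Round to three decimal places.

α ≈ 0.531

Indifference: 48.3^α · 19^(1−α) = 39.3^α · 24^(1−α).
(48.3/39.3)^α = (24/19)^(1−α); take logs: α·ln(48.3/39.3) = (1−α)·ln(24/19), i.e. α·0.206207 = (1−α)·0.233615.
With A = 0.206207 and B = 0.233615: α·A = (1−α)·B, so α = B/(A+B) = 0.233615/0.439822 ≈ 0.531.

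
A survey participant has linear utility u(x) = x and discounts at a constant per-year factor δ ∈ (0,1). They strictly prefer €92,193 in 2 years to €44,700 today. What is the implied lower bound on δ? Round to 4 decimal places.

Under u(x) = x this choice says 44700 < δ^2·92193.
So δ^2 > 44700/92193 = 0.48485; taking the square root of both positive sides preserves the inequality.
δ > (44700/92193)^(1/2) ≈ 0.6963.

δ > 0.6963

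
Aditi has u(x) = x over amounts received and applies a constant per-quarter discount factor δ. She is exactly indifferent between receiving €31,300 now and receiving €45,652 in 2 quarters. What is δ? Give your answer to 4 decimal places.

Indifference means u(31300) = δ^2 · u(45652), so δ^2 = u(31300)/u(45652).
With u(x) = x: δ^2 = 31300/45652 = 0.68562.
Hence δ = (0.68562)^(1/2) = 0.828023.

δ ≈ 0.8280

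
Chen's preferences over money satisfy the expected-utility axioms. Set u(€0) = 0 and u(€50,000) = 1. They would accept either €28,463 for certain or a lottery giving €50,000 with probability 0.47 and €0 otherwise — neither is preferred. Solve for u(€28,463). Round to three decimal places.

u(€28,463) equals the lottery's expected utility: 0.47·1 + 0.53·0 = 0.47.

0.470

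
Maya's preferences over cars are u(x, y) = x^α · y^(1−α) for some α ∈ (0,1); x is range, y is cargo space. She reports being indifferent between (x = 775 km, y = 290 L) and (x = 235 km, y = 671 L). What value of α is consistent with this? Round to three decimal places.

The Cobb–Douglas utilities coincide, so 775^α·290^(1−α) = 235^α·671^(1−α).
Taking logs: α·ln 775 + (1−α)·ln 290 = α·ln 235 + (1−α)·ln 671, i.e. α·1.193278 = (1−α)·0.838888.
With A = 1.193278 and B = 0.838888: α·A = (1−α)·B, so α = B/(A+B) = 0.838888/2.032166 ≈ 0.413.

α ≈ 0.413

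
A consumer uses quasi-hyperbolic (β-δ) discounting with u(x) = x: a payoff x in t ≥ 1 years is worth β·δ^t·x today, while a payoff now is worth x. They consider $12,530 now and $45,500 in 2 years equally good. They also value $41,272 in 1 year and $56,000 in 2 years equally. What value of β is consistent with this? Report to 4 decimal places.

β ≈ 0.5070

Both payoffs in the second observation are in the future, so β drops out: δ^1·41272 = δ^2·56000 ⇒ δ = 41272/56000 = 0.73700.
The first indifference: 12530 = β·δ^2·45500, so β = 12530/(δ^2·45500) = 12530/(0.54317·45500) ≈ 0.5070.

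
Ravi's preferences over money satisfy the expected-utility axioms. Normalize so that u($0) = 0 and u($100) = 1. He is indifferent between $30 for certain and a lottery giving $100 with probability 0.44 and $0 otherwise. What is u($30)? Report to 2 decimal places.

The indifference gives u($30) = 0.44·u($100) + 0.56·u($0) = 0.44·1 + 0.56·0 = 0.44.

0.44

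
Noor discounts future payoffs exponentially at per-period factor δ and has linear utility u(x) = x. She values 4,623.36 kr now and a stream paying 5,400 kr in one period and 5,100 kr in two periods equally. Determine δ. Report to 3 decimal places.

Present value of the stream is 5400·δ + 5100·δ². Indifference gives 5400δ + 5100δ² = 4623.36.
Rearranged: 5100δ² + 5400δ − 4623.36 = 0.
The positive root is δ = [−5400 + √(5400² + 4·5100·4623.36)] / (2·5100) = (−5400 + 11112.000)/10200 ≈ 0.560.

δ ≈ 0.560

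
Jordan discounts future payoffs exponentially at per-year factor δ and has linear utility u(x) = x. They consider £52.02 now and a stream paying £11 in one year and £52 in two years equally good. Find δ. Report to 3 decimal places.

δ ≈ 0.900

Present value of the stream is 11·δ + 52·δ². Indifference gives 11δ + 52δ² = 52.02.
So 52δ² + 11δ − 52.02 = 0.
δ = (−11 + √(11² + 4·52·52.02)) / (2·52) = (−11 + √10941.16) / 104 ≈ 0.900.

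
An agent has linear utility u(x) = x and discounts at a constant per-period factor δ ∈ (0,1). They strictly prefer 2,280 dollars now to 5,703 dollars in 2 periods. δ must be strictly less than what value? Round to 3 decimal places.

δ < 0.632

Under u(x) = x this choice says 2280 > δ^2·5703.
So δ^2 < 2280/5703 = 0.39979; taking the square root of both positive sides preserves the inequality.
δ < 0.39979^(1/2) = 0.632.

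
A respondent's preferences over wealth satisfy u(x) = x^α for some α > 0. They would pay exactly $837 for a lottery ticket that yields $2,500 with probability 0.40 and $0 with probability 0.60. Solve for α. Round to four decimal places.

α ≈ 0.8374

Since u(0) = 0, the lottery's EU is 0.40·2500^α.
Indifference: 837^α = 0.40·2500^α, so (837/2500)^α = 0.40.
Take logs: α = ln 0.40 / ln(837/2500) ≈ 0.837390.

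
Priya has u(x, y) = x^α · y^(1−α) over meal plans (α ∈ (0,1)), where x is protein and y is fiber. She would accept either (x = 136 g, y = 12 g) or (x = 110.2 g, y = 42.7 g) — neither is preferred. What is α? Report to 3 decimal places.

α ≈ 0.858

Set the two utilities equal: 136^α·12^(1−α) = 110.2^α·42.7^(1−α).
Taking logs: α·ln 136 + (1−α)·ln 12 = α·ln 110.2 + (1−α)·ln 42.7, i.e. α·0.210358 = (1−α)·1.269292.
Thus α·(1.479650) = 1.269292, so α = 1.269292/1.479650 ≈ 0.858.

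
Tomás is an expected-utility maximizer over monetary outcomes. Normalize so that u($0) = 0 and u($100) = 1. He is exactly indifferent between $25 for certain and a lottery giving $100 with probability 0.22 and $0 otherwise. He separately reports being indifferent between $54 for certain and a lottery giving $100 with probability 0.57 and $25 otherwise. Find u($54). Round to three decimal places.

0.665

From the first indifference, u($25) = 0.22·u($100) + 0.78·u($0) = 0.22·1 + 0.78·0 = 0.22.
The second indifference gives u($54) = 0.57·u($100) + 0.43·u($25) = 0.57·1.00 + 0.43·0.22 = 0.6646.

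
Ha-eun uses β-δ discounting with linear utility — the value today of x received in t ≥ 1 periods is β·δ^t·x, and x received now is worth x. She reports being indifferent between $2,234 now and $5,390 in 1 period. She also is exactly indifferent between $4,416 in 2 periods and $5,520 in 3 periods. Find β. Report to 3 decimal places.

β ≈ 0.518

The second indifference involves only future payoffs, so β cancels: β·δ^2·4416 = β·δ^3·5520, giving δ = 4416/5520 = 0.80000.
Now use the now-vs-future pair: 2234 = β·δ·5390 gives β = 2234/(0.80000·5390) ≈ 0.518.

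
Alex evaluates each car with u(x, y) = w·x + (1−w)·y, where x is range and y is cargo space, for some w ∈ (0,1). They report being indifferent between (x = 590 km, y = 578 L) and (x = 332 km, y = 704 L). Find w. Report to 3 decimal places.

Indifference: w·590 + (1−w)·578 = w·332 + (1−w)·704.
Rearranging, 258·w − 126·(1−w) = 0.
Hence w = 126/(258+126) = 126/384 = 0.328.

w = 0.328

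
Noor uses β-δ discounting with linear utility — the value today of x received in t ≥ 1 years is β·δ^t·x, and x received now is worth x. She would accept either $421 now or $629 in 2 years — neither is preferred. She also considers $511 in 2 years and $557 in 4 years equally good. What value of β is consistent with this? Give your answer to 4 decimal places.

From the later pair, β·δ^2·511 = β·δ^4·557; dividing through, δ^2 = 511/557 = 0.91741, so δ = 0.95782.
Now use the now-vs-future pair: 421 = β·δ^2·629 gives β = 421/(0.91741·629) ≈ 0.7296.

β ≈ 0.7296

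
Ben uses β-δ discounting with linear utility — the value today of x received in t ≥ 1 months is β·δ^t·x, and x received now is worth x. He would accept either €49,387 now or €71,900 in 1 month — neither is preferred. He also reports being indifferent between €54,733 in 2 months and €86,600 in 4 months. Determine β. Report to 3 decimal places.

Both payoffs in the second observation are in the future, so β drops out: δ^2·54733 = δ^4·86600 ⇒ δ^2 = 54733/86600 = 0.63202, so δ = 0.79500.
Now use the now-vs-future pair: 49387 = β·δ·71900 gives β = 49387/(0.79500·71900) ≈ 0.864.

β ≈ 0.864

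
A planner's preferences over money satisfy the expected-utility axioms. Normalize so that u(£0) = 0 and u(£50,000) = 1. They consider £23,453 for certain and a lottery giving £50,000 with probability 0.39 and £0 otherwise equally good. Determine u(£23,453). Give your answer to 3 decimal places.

The indifference gives u(£23,453) = 0.39·u(£50,000) + 0.61·u(£0) = 0.39·1 + 0.61·0 = 0.39.

0.390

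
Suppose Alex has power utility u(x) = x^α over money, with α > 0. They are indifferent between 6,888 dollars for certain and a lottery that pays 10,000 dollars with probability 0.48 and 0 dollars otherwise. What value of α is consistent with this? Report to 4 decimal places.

α ≈ 1.9688

EU(lottery) = 0.48·10000^α + 0.52·0 = 0.48·10000^α.
Setting u(6888) equal to that: 6888^α = 0.48·10000^α ⇒ (6888/10000)^α = 0.48.
Taking logs: α·ln(6888/10000) = ln(0.48), so α = -0.7339692 / -0.3728043 ≈ 1.9688.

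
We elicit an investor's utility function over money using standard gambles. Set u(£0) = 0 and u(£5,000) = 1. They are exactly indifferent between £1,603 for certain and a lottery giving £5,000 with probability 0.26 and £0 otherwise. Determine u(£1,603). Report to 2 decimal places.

0.26

The indifference gives u(£1,603) = 0.26·u(£5,000) + 0.74·u(£0) = 0.26·1 + 0.74·0 = 0.26.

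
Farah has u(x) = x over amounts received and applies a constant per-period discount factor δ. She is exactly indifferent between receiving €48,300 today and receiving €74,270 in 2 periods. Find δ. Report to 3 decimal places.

δ ≈ 0.806

The payoff in 2 periods is discounted by δ^2, so u(48300) = δ^2·u(74270) and δ^2 = u(48300)/u(74270).
With u(x) = x: δ^2 = 48300/74270 = 0.65033.
Hence δ = (0.65033)^(1/2) = 0.80643.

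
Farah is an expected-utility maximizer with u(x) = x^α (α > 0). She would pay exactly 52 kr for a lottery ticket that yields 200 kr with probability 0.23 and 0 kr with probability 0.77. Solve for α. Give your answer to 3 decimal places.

α ≈ 1.091

EU(lottery) = 0.23·200^α + 0.77·0 = 0.23·200^α.
Equating: 52^α = 0.23·200^α, i.e. 0.2600^α = 0.23.
Taking logs: α·ln(52/200) = ln(0.23), so α = -1.469676 / -1.347074 ≈ 1.091.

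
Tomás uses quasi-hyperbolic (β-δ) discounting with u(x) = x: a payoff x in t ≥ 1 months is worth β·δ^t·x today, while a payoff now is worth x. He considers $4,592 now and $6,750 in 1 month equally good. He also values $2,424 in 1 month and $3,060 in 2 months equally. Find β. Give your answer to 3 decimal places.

β ≈ 0.859

Both payoffs in the second observation are in the future, so β drops out: δ^1·2424 = δ^2·3060 ⇒ δ = 2424/3060 = 0.79216.
Now use the now-vs-future pair: 4592 = β·δ·6750 gives β = 4592/(0.79216·6750) ≈ 0.859.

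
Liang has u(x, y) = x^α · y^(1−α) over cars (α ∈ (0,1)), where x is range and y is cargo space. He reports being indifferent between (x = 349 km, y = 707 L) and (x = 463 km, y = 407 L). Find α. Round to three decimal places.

α ≈ 0.661

The Cobb–Douglas utilities coincide, so 349^α·707^(1−α) = 463^α·407^(1−α).
Rearrange to (349/463)^α = (407/707)^(1−α) and take logs: α·-0.282655 = (1−α)·-0.552217.
With A = -0.282655 and B = -0.552217: α·A = (1−α)·B, so α = B/(A+B) = -0.552217/-0.834872 ≈ 0.661.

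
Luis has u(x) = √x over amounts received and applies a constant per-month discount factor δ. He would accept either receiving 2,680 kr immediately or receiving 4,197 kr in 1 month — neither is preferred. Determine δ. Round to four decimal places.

The payoff in 1 month is discounted by δ, so u(2680) = δ·u(4197) and δ = u(2680)/u(4197).
Since u(x) = √x, δ = √(2680/4197) = 0.79909.

δ ≈ 0.7991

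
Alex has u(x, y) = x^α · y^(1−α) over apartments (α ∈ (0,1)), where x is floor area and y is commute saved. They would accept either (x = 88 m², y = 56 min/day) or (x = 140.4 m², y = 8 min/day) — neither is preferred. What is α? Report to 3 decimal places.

Set the two utilities equal: 88^α·56^(1−α) = 140.4^α·8^(1−α).
(88/140.4)^α = (8/56)^(1−α); take logs: α·ln(88/140.4) = (1−α)·ln(8/56), i.e. α·-0.467159 = (1−α)·-1.945910.
With A = -0.467159 and B = -1.945910: α·A = (1−α)·B, so α = B/(A+B) = -1.945910/-2.413069 ≈ 0.806.

α ≈ 0.806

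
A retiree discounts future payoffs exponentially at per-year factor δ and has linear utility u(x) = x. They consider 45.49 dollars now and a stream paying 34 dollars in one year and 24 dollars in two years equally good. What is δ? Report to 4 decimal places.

δ ≈ 0.8399

Equating present values: 45.49 = 34δ + 24δ².
Rearranged: 24δ² + 34δ − 45.49 = 0.
δ = (−34 + √(34² + 4·24·45.49)) / (2·24) = (−34 + √5523.04) / 48 ≈ 0.8399.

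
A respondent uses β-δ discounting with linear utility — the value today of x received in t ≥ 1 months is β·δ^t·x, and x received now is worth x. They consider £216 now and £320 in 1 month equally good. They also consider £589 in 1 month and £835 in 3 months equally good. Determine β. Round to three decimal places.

β ≈ 0.804

From the later pair, β·δ^1·589 = β·δ^3·835; dividing through, δ^2 = 589/835 = 0.70539, so δ = 0.83987.
Substituting δ into 216 = β·δ·320: β = 216/(268.760) ≈ 0.804.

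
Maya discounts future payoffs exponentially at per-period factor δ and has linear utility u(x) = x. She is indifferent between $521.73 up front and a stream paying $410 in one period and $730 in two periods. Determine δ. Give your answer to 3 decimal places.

Equating present values: 521.73 = 410δ + 730δ².
So 730δ² + 410δ − 521.73 = 0.
The positive root is δ = [−410 + √(410² + 4·730·521.73)] / (2·730) = (−410 + 1300.597)/1460 ≈ 0.610.

δ ≈ 0.610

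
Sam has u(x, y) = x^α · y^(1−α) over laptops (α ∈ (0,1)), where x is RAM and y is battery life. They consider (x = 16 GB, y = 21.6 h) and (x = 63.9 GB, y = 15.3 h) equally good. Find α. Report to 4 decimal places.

The Cobb–Douglas utilities coincide, so 16^α·21.6^(1−α) = 63.9^α·15.3^(1−α).
(16/63.9)^α = (15.3/21.6)^(1−α); take logs: α·ln(16/63.9) = (1−α)·ln(15.3/21.6), i.e. α·-1.3847306 = (1−α)·-0.3448405.
So α/(1−α) = (-0.3448405)/(-1.3847306) = 0.2490308, and α = 0.2490308/1.2490308 ≈ 0.1994.

α ≈ 0.1994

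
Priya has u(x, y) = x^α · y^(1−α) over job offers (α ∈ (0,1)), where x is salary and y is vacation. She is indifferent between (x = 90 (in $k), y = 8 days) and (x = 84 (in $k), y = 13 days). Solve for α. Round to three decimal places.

Indifference: 90^α · 8^(1−α) = 84^α · 13^(1−α).
Rearrange to (90/84)^α = (13/8)^(1−α) and take logs: α·0.068993 = (1−α)·0.485508.
Thus α·(0.554501) = 0.485508, so α = 0.485508/0.554501 ≈ 0.876.

α ≈ 0.876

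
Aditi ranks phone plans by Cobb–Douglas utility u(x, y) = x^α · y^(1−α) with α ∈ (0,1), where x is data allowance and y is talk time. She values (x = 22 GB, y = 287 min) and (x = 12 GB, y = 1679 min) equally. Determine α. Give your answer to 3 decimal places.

α ≈ 0.745

Set the two utilities equal: 22^α·287^(1−α) = 12^α·1679^(1−α).
(22/12)^α = (1679/287)^(1−α); take logs: α·ln(22/12) = (1−α)·ln(1679/287), i.e. α·0.606136 = (1−α)·1.766471.
Thus α·(2.372607) = 1.766471, so α = 1.766471/2.372607 ≈ 0.745.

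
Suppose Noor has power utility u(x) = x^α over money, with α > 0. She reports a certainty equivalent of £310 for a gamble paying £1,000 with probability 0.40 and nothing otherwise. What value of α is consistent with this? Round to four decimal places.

Since u(0) = 0, the lottery's EU is 0.40·1000^α.
Setting u(310) equal to that: 310^α = 0.40·1000^α ⇒ (310/1000)^α = 0.40.
α = ln(0.40) / ln(310/1000) = -0.9162907/-1.1711830 ≈ 0.7824.

α ≈ 0.7824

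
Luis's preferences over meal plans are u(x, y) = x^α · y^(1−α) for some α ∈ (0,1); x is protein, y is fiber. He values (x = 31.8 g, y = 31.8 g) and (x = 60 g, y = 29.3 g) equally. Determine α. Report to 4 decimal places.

Set the two utilities equal: 31.8^α·31.8^(1−α) = 60^α·29.3^(1−α).
Rearrange to (31.8/60)^α = (29.3/31.8)^(1−α) and take logs: α·-0.6348783 = (1−α)·-0.0818788.
Thus α·(-0.7167571) = -0.0818788, so α = -0.0818788/-0.7167571 ≈ 0.1142.

α ≈ 0.1142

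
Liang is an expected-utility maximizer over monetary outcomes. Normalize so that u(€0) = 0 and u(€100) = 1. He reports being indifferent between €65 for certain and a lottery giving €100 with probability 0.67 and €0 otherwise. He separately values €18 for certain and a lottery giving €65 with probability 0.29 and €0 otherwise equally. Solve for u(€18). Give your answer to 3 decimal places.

0.194

From the first indifference, u(€65) = 0.67·u(€100) + 0.33·u(€0) = 0.67·1 + 0.33·0 = 0.67.
The second indifference gives u(€18) = 0.29·u(€65) + 0.71·u(€0) = 0.29·0.67 + 0.71·0.00 = 0.1943.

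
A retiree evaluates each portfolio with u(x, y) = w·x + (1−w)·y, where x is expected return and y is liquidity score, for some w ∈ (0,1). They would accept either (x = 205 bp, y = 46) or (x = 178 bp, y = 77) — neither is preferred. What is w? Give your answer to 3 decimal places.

u(205,46) = u(178,77) means w·205 + (1−w)·46 = w·178 + (1−w)·77.
Collecting terms: w·27 = (1−w)·31.
Hence w = 31/(27+31) = 31/58 = 0.534.

w = 0.534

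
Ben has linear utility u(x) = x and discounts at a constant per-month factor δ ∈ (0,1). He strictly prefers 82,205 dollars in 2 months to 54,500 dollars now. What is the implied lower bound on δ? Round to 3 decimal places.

Comparing present values: 54500 < δ^2·82205.
So δ^2 > 54500/82205 = 0.66298; taking the square root of both positive sides preserves the inequality.
δ > 0.66298^(1/2) = 0.814.

δ > 0.814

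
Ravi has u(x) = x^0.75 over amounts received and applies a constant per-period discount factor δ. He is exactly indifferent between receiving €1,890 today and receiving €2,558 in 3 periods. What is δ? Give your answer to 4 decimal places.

Indifference means u(1890) = δ^3 · u(2558), so δ^3 = u(1890)/u(2558).
With u(x) = x^0.75: δ^3 = 1890^0.75/2558^0.75 = (1890/2558)^0.75 = 0.79693.
Hence δ = (0.79693)^(1/3) = 0.927129.

δ ≈ 0.9271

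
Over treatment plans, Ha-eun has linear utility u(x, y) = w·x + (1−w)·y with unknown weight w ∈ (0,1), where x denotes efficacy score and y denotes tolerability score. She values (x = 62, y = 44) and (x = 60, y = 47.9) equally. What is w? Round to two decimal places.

Equating utilities: w·62 + (1−w)·44 = w·60 + (1−w)·47.9.
Collecting terms: w·2 = (1−w)·3.9.
So w/(1−w) = 3.9/2 = 1.9500, giving w = 3.9/(2+3.9) = 0.66.

w = 0.66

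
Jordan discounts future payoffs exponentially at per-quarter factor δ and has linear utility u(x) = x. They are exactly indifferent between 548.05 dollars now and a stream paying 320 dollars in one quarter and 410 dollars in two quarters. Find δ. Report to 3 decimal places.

Equating present values: 548.05 = 320δ + 410δ².
That is, 410δ² + 320δ − 548.05 = 0, a quadratic in δ.
By the quadratic formula (taking the positive root), δ = (−320 + √1001202.00) / 820 ≈ 0.830.

δ ≈ 0.830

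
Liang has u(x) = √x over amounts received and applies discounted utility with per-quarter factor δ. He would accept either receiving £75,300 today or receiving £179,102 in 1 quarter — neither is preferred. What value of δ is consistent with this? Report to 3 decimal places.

δ ≈ 0.648

The payoff in 1 quarter is discounted by δ, so u(75300) = δ·u(179102) and δ = u(75300)/u(179102).
With u(x) = √x: δ = √75300/√179102 = √(75300/179102) = 0.64841.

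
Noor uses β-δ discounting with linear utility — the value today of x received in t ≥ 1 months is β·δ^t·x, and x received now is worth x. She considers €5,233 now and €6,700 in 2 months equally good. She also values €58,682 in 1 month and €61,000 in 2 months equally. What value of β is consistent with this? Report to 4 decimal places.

β ≈ 0.8440

Both payoffs in the second observation are in the future, so β drops out: δ^1·58682 = δ^2·61000 ⇒ δ = 58682/61000 = 0.96200.
Substituting δ into 5233 = β·δ^2·6700: β = 5233/(6200.475) ≈ 0.8440.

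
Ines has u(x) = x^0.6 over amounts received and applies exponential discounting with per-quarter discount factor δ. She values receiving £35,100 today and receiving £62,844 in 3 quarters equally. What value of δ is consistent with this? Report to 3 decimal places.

Indifference means u(35100) = δ^3 · u(62844), so δ^3 = u(35100)/u(62844).
With u(x) = x^0.6: δ^3 = 35100^0.6/62844^0.6 = (35100/62844)^0.6 = 0.70506.
Hence δ = (0.70506)^(1/3) = 0.89004.

δ ≈ 0.890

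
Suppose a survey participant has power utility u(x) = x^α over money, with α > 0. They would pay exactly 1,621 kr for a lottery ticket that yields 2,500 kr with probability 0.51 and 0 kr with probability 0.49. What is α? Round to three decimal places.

α ≈ 1.554

Since u(0) = 0, the lottery's EU is 0.51·2500^α.
Equating: 1621^α = 0.51·2500^α, i.e. 0.6484^α = 0.51.
Taking logs: α·ln(1621/2500) = ln(0.51), so α = -0.673345 / -0.433247 ≈ 1.554.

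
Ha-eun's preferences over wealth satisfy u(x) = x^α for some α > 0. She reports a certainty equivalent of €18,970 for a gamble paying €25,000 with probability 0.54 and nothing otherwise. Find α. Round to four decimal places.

The lottery's expected utility is 0.54·u(25000) + 0.46·u(0) = 0.54·25000^α (since u(0) = 0 for α > 0).
Setting u(18970) equal to that: 18970^α = 0.54·25000^α ⇒ (18970/25000)^α = 0.54.
α = ln(0.54) / ln(18970/25000) = -0.6161861/-0.2760170 ≈ 2.2324.

α ≈ 2.2324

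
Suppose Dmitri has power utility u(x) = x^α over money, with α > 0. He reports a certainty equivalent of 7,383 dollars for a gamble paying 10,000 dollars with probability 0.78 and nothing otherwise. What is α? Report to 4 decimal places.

Since u(0) = 0, the lottery's EU is 0.78·10000^α.
Indifference: 7383^α = 0.78·10000^α, so (7383/10000)^α = 0.78.
Take logs: α = ln 0.78 / ln(7383/10000) ≈ 0.818910.

α ≈ 0.8189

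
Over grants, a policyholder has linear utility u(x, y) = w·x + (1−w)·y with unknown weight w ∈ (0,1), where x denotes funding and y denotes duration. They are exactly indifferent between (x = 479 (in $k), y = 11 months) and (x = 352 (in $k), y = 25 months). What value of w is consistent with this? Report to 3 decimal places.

w = 0.099

u(479,11) = u(352,25) means w·479 + (1−w)·11 = w·352 + (1−w)·25.
Collecting terms: w·127 = (1−w)·14.
The marginal rate of substitution is 14/127, so w = 14/(127+14) = 0.099.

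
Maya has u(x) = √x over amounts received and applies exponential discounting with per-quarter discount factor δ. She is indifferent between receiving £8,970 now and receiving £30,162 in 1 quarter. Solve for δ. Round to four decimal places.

Equating discounted utilities: u(8970) = δ·u(30162) ⇒ δ = u(8970)/u(30162).
Since u(x) = √x, δ = √(8970/30162) = 0.54534.

δ ≈ 0.5453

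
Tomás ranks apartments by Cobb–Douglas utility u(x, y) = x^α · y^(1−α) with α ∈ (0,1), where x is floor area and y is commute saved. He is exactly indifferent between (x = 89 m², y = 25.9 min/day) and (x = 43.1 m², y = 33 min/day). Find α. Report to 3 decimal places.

α ≈ 0.250

Indifference: 89^α · 25.9^(1−α) = 43.1^α · 33^(1−α).
(89/43.1)^α = (33/25.9)^(1−α); take logs: α·ln(89/43.1) = (1−α)·ln(33/25.9), i.e. α·0.725113 = (1−α)·0.242265.
With A = 0.725113 and B = 0.242265: α·A = (1−α)·B, so α = B/(A+B) = 0.242265/0.967378 ≈ 0.250.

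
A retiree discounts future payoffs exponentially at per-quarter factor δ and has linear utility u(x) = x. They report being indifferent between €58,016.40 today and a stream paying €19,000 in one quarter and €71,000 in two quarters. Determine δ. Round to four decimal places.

δ ≈ 0.7800

The stream is worth 19000δ + 71000δ² today, so 19000δ + 71000δ² = 58016.40.
That is, 71000δ² + 19000δ − 58016.40 = 0, a quadratic in δ.
δ = (−19000 + √(19000² + 4·71000·58016.40)) / (2·71000) = (−19000 + √16837657600.00) / 142000 ≈ 0.7800.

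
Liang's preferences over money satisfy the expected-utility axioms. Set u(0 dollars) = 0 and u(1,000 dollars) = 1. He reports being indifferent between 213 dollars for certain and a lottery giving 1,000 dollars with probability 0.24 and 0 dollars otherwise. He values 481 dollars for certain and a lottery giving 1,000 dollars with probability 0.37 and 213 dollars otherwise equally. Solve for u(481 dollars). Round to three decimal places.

0.521

First, u(213 dollars) = 0.24·u(1,000 dollars) + 0.76·u(0 dollars) = 0.24.
Chaining: u(481 dollars) = 0.37·1.00 + 0.63·0.24 = 0.5212.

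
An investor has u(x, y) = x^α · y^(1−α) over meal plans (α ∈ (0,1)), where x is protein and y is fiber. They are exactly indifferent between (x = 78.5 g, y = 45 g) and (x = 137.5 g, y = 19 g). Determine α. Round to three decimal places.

The Cobb–Douglas utilities coincide, so 78.5^α·45^(1−α) = 137.5^α·19^(1−α).
Rearrange to (78.5/137.5)^α = (19/45)^(1−α) and take logs: α·-0.560525 = (1−α)·-0.862224.
With A = -0.560525 and B = -0.862224: α·A = (1−α)·B, so α = B/(A+B) = -0.862224/-1.422749 ≈ 0.606.

α ≈ 0.606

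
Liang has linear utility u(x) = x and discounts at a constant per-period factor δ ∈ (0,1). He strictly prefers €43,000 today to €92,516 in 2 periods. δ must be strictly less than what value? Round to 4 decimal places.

Under u(x) = x this choice says 43000 > δ^2·92516.
So δ^2 < 43000/92516 = 0.46478; taking the square root of both positive sides preserves the inequality.
δ < 0.46478^(1/2) = 0.6818.

δ < 0.6818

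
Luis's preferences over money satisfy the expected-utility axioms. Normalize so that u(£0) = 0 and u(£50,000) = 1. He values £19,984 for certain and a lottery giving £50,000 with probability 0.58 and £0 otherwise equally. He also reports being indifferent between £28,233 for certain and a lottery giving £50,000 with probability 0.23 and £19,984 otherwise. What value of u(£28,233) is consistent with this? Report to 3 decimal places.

The first gamble pins u(£19,984): it must equal 0.58·1 + 0.42·0 = 0.58.
Then u(£28,233) = 0.23·u(£50,000) + 0.77·u(£19,984) = 0.23·1.00 + 0.77·0.58 = 0.6766.

0.677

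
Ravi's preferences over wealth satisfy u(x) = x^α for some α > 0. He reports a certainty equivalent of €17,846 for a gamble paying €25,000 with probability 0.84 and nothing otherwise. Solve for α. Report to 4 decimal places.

EU(lottery) = 0.84·25000^α + 0.16·0 = 0.84·25000^α.
Indifference: 17846^α = 0.84·25000^α, so (17846/25000)^α = 0.84.
Taking logs: α·ln(17846/25000) = ln(0.84), so α = -0.1743534 / -0.3370964 ≈ 0.5172.

α ≈ 0.5172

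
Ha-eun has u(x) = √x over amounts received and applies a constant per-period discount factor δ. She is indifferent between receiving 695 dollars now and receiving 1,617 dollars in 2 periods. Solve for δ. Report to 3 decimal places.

The payoff in 2 periods is discounted by δ^2, so u(695) = δ^2·u(1617) and δ^2 = u(695)/u(1617).
Since u(x) = √x, δ^2 = √(695/1617) = 0.65560.
Hence δ = (0.65560)^(1/2) = 0.80969.

δ ≈ 0.810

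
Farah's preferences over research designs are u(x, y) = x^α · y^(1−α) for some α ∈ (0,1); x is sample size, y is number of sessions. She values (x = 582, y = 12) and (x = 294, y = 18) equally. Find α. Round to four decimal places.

α ≈ 0.3725

The Cobb–Douglas utilities coincide, so 582^α·12^(1−α) = 294^α·18^(1−α).
Rearrange to (582/294)^α = (18/12)^(1−α) and take logs: α·0.6828907 = (1−α)·0.4054651.
With A = 0.6828907 and B = 0.4054651: α·A = (1−α)·B, so α = B/(A+B) = 0.4054651/1.0883558 ≈ 0.3725.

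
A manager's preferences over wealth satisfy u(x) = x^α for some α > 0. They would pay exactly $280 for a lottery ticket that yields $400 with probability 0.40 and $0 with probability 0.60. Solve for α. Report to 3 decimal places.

α ≈ 2.569

Since u(0) = 0, the lottery's EU is 0.40·400^α.
Indifference: 280^α = 0.40·400^α, so (280/400)^α = 0.40.
Take logs: α = ln 0.40 / ln(280/400) ≈ 2.56898.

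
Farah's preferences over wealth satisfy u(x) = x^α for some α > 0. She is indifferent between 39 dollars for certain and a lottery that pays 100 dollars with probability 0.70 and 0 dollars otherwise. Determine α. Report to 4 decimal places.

α ≈ 0.3788

Since u(0) = 0, the lottery's EU is 0.70·100^α.
Setting u(39) equal to that: 39^α = 0.70·100^α ⇒ (39/100)^α = 0.70.
Taking logs: α·ln(39/100) = ln(0.70), so α = -0.3566749 / -0.9416085 ≈ 0.3788.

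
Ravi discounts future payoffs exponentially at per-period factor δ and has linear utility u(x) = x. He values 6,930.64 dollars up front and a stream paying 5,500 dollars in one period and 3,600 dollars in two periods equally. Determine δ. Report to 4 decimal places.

Equating present values: 6930.64 = 5500δ + 3600δ².
That is, 3600δ² + 5500δ − 6930.64 = 0, a quadratic in δ.
The positive root is δ = [−5500 + √(5500² + 4·3600·6930.64)] / (2·3600) = (−5500 + 11404.000)/7200 ≈ 0.8200.

δ ≈ 0.8200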